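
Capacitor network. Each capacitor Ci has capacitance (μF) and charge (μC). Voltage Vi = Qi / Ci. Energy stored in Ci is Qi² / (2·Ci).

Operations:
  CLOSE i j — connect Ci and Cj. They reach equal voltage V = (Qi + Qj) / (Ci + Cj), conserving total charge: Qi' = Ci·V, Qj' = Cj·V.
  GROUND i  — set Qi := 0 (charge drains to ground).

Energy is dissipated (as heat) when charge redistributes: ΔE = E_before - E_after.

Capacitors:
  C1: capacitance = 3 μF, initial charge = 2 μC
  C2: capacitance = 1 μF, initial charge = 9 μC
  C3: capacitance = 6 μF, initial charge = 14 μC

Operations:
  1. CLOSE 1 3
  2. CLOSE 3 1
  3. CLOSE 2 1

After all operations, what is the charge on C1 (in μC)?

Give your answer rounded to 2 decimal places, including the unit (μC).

Answer: 10.75 μC

Derivation:
Initial: C1(3μF, Q=2μC, V=0.67V), C2(1μF, Q=9μC, V=9.00V), C3(6μF, Q=14μC, V=2.33V)
Op 1: CLOSE 1-3: Q_total=16.00, C_total=9.00, V=1.78; Q1=5.33, Q3=10.67; dissipated=2.778
Op 2: CLOSE 3-1: Q_total=16.00, C_total=9.00, V=1.78; Q3=10.67, Q1=5.33; dissipated=0.000
Op 3: CLOSE 2-1: Q_total=14.33, C_total=4.00, V=3.58; Q2=3.58, Q1=10.75; dissipated=19.560
Final charges: Q1=10.75, Q2=3.58, Q3=10.67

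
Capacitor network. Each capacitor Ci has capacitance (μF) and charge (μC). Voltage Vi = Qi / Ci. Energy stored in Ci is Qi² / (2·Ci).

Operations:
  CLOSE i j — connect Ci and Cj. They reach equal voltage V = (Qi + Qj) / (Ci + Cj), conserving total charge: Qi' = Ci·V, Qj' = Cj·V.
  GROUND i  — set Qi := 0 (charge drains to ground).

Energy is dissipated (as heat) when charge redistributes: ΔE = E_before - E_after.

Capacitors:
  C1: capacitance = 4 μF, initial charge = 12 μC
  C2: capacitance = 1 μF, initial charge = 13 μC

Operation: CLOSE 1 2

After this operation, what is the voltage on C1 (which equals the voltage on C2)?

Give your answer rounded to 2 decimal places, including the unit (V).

Answer: 5.00 V

Derivation:
Initial: C1(4μF, Q=12μC, V=3.00V), C2(1μF, Q=13μC, V=13.00V)
Op 1: CLOSE 1-2: Q_total=25.00, C_total=5.00, V=5.00; Q1=20.00, Q2=5.00; dissipated=40.000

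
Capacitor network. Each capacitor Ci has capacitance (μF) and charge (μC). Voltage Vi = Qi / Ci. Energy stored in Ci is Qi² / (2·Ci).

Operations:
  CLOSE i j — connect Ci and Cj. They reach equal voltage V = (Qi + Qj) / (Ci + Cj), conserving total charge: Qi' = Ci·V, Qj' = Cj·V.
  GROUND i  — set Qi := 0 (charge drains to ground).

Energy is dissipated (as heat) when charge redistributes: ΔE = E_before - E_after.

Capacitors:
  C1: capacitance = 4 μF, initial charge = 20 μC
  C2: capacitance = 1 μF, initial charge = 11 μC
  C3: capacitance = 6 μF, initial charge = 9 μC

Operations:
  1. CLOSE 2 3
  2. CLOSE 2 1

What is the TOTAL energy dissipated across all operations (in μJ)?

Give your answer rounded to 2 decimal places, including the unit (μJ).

Initial: C1(4μF, Q=20μC, V=5.00V), C2(1μF, Q=11μC, V=11.00V), C3(6μF, Q=9μC, V=1.50V)
Op 1: CLOSE 2-3: Q_total=20.00, C_total=7.00, V=2.86; Q2=2.86, Q3=17.14; dissipated=38.679
Op 2: CLOSE 2-1: Q_total=22.86, C_total=5.00, V=4.57; Q2=4.57, Q1=18.29; dissipated=1.837
Total dissipated: 40.515 μJ

Answer: 40.52 μJ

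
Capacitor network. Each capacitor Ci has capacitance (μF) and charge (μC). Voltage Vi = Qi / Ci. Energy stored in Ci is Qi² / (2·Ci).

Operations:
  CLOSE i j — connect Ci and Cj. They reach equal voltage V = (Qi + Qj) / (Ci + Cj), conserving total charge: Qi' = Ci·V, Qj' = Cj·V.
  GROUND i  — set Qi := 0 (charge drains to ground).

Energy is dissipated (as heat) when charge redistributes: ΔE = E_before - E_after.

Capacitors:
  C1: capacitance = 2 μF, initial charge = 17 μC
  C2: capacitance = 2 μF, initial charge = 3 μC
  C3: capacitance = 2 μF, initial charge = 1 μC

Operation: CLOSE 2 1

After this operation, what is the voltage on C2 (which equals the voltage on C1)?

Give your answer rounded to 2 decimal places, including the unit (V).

Initial: C1(2μF, Q=17μC, V=8.50V), C2(2μF, Q=3μC, V=1.50V), C3(2μF, Q=1μC, V=0.50V)
Op 1: CLOSE 2-1: Q_total=20.00, C_total=4.00, V=5.00; Q2=10.00, Q1=10.00; dissipated=24.500

Answer: 5.00 V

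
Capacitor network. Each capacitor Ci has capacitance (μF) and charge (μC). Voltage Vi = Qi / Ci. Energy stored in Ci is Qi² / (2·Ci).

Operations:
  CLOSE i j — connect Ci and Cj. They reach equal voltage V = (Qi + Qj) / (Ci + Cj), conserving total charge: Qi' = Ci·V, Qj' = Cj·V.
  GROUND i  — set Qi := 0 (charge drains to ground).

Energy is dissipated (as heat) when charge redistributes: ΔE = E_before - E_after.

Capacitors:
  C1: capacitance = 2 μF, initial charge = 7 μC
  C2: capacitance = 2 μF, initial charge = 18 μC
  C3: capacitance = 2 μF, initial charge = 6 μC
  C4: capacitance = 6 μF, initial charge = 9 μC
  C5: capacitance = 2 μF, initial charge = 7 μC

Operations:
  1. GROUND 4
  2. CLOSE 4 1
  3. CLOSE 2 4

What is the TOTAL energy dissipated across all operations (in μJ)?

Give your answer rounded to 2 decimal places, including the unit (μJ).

Answer: 65.45 μJ

Derivation:
Initial: C1(2μF, Q=7μC, V=3.50V), C2(2μF, Q=18μC, V=9.00V), C3(2μF, Q=6μC, V=3.00V), C4(6μF, Q=9μC, V=1.50V), C5(2μF, Q=7μC, V=3.50V)
Op 1: GROUND 4: Q4=0; energy lost=6.750
Op 2: CLOSE 4-1: Q_total=7.00, C_total=8.00, V=0.88; Q4=5.25, Q1=1.75; dissipated=9.188
Op 3: CLOSE 2-4: Q_total=23.25, C_total=8.00, V=2.91; Q2=5.81, Q4=17.44; dissipated=49.512
Total dissipated: 65.449 μJ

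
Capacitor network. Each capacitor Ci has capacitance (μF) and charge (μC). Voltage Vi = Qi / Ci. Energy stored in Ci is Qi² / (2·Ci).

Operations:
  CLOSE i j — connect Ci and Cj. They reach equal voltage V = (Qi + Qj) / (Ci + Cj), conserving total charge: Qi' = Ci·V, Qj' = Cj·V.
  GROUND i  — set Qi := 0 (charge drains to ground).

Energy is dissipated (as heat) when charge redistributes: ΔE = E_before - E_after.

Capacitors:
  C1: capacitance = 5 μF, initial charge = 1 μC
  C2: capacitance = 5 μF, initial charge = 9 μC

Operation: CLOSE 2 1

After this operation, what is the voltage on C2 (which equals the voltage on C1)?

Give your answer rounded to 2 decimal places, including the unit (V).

Answer: 1.00 V

Derivation:
Initial: C1(5μF, Q=1μC, V=0.20V), C2(5μF, Q=9μC, V=1.80V)
Op 1: CLOSE 2-1: Q_total=10.00, C_total=10.00, V=1.00; Q2=5.00, Q1=5.00; dissipated=3.200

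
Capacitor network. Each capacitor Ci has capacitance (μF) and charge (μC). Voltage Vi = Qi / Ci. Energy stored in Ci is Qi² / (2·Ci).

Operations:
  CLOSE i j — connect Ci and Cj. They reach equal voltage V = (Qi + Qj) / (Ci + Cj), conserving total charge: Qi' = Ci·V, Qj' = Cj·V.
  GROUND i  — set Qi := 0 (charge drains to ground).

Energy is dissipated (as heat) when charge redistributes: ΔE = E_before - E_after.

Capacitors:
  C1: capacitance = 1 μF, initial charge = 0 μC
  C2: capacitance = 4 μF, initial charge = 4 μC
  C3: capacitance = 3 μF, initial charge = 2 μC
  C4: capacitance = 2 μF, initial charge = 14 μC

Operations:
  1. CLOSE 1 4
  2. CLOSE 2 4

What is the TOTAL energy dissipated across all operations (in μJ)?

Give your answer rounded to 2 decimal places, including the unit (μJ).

Initial: C1(1μF, Q=0μC, V=0.00V), C2(4μF, Q=4μC, V=1.00V), C3(3μF, Q=2μC, V=0.67V), C4(2μF, Q=14μC, V=7.00V)
Op 1: CLOSE 1-4: Q_total=14.00, C_total=3.00, V=4.67; Q1=4.67, Q4=9.33; dissipated=16.333
Op 2: CLOSE 2-4: Q_total=13.33, C_total=6.00, V=2.22; Q2=8.89, Q4=4.44; dissipated=8.963
Total dissipated: 25.296 μJ

Answer: 25.30 μJ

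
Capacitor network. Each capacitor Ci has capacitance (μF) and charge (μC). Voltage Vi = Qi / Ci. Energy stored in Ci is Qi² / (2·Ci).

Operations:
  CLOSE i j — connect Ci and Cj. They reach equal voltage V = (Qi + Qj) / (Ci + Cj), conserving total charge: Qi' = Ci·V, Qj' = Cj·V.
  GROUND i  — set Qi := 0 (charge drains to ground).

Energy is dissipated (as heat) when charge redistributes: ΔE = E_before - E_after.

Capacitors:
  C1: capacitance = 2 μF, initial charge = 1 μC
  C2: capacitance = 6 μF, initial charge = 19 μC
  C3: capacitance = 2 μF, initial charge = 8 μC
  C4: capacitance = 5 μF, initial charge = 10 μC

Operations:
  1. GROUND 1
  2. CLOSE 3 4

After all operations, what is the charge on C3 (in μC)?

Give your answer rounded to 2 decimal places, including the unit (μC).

Answer: 5.14 μC

Derivation:
Initial: C1(2μF, Q=1μC, V=0.50V), C2(6μF, Q=19μC, V=3.17V), C3(2μF, Q=8μC, V=4.00V), C4(5μF, Q=10μC, V=2.00V)
Op 1: GROUND 1: Q1=0; energy lost=0.250
Op 2: CLOSE 3-4: Q_total=18.00, C_total=7.00, V=2.57; Q3=5.14, Q4=12.86; dissipated=2.857
Final charges: Q1=0.00, Q2=19.00, Q3=5.14, Q4=12.86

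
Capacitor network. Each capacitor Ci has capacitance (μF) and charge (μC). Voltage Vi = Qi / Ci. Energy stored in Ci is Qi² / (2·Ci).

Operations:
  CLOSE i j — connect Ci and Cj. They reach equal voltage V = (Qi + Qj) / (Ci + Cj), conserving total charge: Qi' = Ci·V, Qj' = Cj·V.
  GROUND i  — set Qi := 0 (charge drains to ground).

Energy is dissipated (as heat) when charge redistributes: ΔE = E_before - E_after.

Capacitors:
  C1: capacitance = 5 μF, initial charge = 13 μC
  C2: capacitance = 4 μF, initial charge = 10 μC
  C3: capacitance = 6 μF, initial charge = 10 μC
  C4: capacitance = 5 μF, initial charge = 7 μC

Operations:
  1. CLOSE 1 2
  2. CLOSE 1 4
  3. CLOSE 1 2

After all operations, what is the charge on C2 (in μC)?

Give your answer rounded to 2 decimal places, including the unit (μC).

Initial: C1(5μF, Q=13μC, V=2.60V), C2(4μF, Q=10μC, V=2.50V), C3(6μF, Q=10μC, V=1.67V), C4(5μF, Q=7μC, V=1.40V)
Op 1: CLOSE 1-2: Q_total=23.00, C_total=9.00, V=2.56; Q1=12.78, Q2=10.22; dissipated=0.011
Op 2: CLOSE 1-4: Q_total=19.78, C_total=10.00, V=1.98; Q1=9.89, Q4=9.89; dissipated=1.669
Op 3: CLOSE 1-2: Q_total=20.11, C_total=9.00, V=2.23; Q1=11.17, Q2=8.94; dissipated=0.371
Final charges: Q1=11.17, Q2=8.94, Q3=10.00, Q4=9.89

Answer: 8.94 μC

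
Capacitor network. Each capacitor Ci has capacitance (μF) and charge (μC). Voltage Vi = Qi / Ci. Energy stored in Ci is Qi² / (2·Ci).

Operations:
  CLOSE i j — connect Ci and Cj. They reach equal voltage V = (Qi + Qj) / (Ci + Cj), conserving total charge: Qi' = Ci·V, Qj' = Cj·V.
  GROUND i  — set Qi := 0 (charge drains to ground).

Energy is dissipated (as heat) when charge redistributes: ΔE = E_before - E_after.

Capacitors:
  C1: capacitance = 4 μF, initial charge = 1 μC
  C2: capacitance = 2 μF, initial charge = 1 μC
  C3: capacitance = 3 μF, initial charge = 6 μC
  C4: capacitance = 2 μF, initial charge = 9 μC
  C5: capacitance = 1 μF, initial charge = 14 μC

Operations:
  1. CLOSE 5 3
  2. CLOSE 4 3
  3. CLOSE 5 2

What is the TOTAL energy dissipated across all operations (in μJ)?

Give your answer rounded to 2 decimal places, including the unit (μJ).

Initial: C1(4μF, Q=1μC, V=0.25V), C2(2μF, Q=1μC, V=0.50V), C3(3μF, Q=6μC, V=2.00V), C4(2μF, Q=9μC, V=4.50V), C5(1μF, Q=14μC, V=14.00V)
Op 1: CLOSE 5-3: Q_total=20.00, C_total=4.00, V=5.00; Q5=5.00, Q3=15.00; dissipated=54.000
Op 2: CLOSE 4-3: Q_total=24.00, C_total=5.00, V=4.80; Q4=9.60, Q3=14.40; dissipated=0.150
Op 3: CLOSE 5-2: Q_total=6.00, C_total=3.00, V=2.00; Q5=2.00, Q2=4.00; dissipated=6.750
Total dissipated: 60.900 μJ

Answer: 60.90 μJ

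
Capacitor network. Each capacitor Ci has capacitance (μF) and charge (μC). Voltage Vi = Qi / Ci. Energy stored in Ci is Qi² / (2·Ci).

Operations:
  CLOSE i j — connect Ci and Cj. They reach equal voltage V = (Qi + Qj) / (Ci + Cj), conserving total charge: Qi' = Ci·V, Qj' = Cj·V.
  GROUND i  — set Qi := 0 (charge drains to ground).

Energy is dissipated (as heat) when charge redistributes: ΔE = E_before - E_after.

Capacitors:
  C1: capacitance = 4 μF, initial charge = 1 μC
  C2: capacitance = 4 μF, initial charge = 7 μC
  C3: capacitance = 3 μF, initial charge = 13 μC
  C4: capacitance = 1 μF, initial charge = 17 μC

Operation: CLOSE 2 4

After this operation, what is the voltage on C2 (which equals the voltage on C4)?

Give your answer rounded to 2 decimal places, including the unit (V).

Answer: 4.80 V

Derivation:
Initial: C1(4μF, Q=1μC, V=0.25V), C2(4μF, Q=7μC, V=1.75V), C3(3μF, Q=13μC, V=4.33V), C4(1μF, Q=17μC, V=17.00V)
Op 1: CLOSE 2-4: Q_total=24.00, C_total=5.00, V=4.80; Q2=19.20, Q4=4.80; dissipated=93.025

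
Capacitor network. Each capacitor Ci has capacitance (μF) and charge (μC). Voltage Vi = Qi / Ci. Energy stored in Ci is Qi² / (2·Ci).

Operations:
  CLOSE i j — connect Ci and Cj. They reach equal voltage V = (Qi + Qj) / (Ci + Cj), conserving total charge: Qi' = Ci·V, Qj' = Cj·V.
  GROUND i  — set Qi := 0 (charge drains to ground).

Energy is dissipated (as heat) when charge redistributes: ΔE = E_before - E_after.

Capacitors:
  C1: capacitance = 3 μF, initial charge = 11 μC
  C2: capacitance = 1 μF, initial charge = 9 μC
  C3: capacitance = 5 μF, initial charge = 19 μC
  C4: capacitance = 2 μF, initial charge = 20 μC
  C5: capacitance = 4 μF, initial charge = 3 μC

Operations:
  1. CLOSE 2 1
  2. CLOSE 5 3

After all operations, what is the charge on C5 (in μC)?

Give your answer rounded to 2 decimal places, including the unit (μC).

Answer: 9.78 μC

Derivation:
Initial: C1(3μF, Q=11μC, V=3.67V), C2(1μF, Q=9μC, V=9.00V), C3(5μF, Q=19μC, V=3.80V), C4(2μF, Q=20μC, V=10.00V), C5(4μF, Q=3μC, V=0.75V)
Op 1: CLOSE 2-1: Q_total=20.00, C_total=4.00, V=5.00; Q2=5.00, Q1=15.00; dissipated=10.667
Op 2: CLOSE 5-3: Q_total=22.00, C_total=9.00, V=2.44; Q5=9.78, Q3=12.22; dissipated=10.336
Final charges: Q1=15.00, Q2=5.00, Q3=12.22, Q4=20.00, Q5=9.78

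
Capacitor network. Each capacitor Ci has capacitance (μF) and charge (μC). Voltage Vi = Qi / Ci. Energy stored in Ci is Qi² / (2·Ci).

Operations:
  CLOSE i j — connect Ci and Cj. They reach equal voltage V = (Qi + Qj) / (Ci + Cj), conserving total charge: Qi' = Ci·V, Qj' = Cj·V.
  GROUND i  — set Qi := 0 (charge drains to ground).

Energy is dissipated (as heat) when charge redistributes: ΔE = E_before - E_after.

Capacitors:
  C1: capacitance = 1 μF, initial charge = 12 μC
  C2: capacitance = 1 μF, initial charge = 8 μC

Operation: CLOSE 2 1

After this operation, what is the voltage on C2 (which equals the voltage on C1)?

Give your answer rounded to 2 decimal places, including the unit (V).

Answer: 10.00 V

Derivation:
Initial: C1(1μF, Q=12μC, V=12.00V), C2(1μF, Q=8μC, V=8.00V)
Op 1: CLOSE 2-1: Q_total=20.00, C_total=2.00, V=10.00; Q2=10.00, Q1=10.00; dissipated=4.000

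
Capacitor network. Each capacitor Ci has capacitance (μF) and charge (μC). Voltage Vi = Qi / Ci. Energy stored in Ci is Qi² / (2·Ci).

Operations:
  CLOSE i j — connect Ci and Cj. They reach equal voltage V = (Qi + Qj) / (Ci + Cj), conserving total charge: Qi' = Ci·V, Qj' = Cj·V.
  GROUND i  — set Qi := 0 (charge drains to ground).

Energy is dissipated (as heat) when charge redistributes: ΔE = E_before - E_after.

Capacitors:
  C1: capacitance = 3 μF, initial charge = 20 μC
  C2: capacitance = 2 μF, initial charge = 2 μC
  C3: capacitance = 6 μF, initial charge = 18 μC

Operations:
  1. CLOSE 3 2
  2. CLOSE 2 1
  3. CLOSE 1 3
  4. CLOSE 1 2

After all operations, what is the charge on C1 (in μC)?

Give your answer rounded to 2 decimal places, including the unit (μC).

Answer: 12.00 μC

Derivation:
Initial: C1(3μF, Q=20μC, V=6.67V), C2(2μF, Q=2μC, V=1.00V), C3(6μF, Q=18μC, V=3.00V)
Op 1: CLOSE 3-2: Q_total=20.00, C_total=8.00, V=2.50; Q3=15.00, Q2=5.00; dissipated=3.000
Op 2: CLOSE 2-1: Q_total=25.00, C_total=5.00, V=5.00; Q2=10.00, Q1=15.00; dissipated=10.417
Op 3: CLOSE 1-3: Q_total=30.00, C_total=9.00, V=3.33; Q1=10.00, Q3=20.00; dissipated=6.250
Op 4: CLOSE 1-2: Q_total=20.00, C_total=5.00, V=4.00; Q1=12.00, Q2=8.00; dissipated=1.667
Final charges: Q1=12.00, Q2=8.00, Q3=20.00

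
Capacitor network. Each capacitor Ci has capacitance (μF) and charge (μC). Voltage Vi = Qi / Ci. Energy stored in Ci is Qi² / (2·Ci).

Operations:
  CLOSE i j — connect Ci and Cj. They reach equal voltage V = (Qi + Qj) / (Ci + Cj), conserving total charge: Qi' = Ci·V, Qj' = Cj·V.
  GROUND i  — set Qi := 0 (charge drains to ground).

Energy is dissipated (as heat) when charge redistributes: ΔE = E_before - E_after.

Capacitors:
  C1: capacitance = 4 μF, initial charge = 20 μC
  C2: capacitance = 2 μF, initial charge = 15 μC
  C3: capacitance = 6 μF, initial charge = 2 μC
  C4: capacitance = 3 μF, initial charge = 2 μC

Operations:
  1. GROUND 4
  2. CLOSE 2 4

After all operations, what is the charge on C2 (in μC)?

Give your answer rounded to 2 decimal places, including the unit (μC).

Answer: 6.00 μC

Derivation:
Initial: C1(4μF, Q=20μC, V=5.00V), C2(2μF, Q=15μC, V=7.50V), C3(6μF, Q=2μC, V=0.33V), C4(3μF, Q=2μC, V=0.67V)
Op 1: GROUND 4: Q4=0; energy lost=0.667
Op 2: CLOSE 2-4: Q_total=15.00, C_total=5.00, V=3.00; Q2=6.00, Q4=9.00; dissipated=33.750
Final charges: Q1=20.00, Q2=6.00, Q3=2.00, Q4=9.00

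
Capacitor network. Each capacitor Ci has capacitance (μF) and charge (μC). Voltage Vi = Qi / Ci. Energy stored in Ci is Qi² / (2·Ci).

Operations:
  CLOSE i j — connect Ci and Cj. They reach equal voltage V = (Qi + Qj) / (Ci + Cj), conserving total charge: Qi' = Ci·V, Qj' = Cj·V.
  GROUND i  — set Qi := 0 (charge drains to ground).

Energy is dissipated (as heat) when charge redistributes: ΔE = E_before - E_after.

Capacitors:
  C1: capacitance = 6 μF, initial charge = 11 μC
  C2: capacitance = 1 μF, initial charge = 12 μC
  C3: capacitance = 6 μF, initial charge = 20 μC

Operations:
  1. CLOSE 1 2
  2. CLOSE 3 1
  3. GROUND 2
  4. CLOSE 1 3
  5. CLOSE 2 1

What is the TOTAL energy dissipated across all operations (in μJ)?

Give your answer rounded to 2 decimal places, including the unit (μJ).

Answer: 54.39 μJ

Derivation:
Initial: C1(6μF, Q=11μC, V=1.83V), C2(1μF, Q=12μC, V=12.00V), C3(6μF, Q=20μC, V=3.33V)
Op 1: CLOSE 1-2: Q_total=23.00, C_total=7.00, V=3.29; Q1=19.71, Q2=3.29; dissipated=44.298
Op 2: CLOSE 3-1: Q_total=39.71, C_total=12.00, V=3.31; Q3=19.86, Q1=19.86; dissipated=0.003
Op 3: GROUND 2: Q2=0; energy lost=5.398
Op 4: CLOSE 1-3: Q_total=39.71, C_total=12.00, V=3.31; Q1=19.86, Q3=19.86; dissipated=0.000
Op 5: CLOSE 2-1: Q_total=19.86, C_total=7.00, V=2.84; Q2=2.84, Q1=17.02; dissipated=4.694
Total dissipated: 54.393 μJ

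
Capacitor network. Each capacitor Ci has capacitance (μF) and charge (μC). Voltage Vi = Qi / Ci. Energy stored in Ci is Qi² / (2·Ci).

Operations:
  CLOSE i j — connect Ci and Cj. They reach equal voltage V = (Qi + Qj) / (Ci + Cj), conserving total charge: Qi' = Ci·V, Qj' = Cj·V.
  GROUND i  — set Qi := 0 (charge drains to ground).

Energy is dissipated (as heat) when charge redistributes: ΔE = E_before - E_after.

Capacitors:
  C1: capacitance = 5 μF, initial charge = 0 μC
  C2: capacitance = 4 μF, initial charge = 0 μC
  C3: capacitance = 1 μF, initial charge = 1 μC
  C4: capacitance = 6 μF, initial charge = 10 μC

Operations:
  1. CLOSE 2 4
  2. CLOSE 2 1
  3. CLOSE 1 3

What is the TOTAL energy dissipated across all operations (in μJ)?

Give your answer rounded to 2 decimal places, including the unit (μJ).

Initial: C1(5μF, Q=0μC, V=0.00V), C2(4μF, Q=0μC, V=0.00V), C3(1μF, Q=1μC, V=1.00V), C4(6μF, Q=10μC, V=1.67V)
Op 1: CLOSE 2-4: Q_total=10.00, C_total=10.00, V=1.00; Q2=4.00, Q4=6.00; dissipated=3.333
Op 2: CLOSE 2-1: Q_total=4.00, C_total=9.00, V=0.44; Q2=1.78, Q1=2.22; dissipated=1.111
Op 3: CLOSE 1-3: Q_total=3.22, C_total=6.00, V=0.54; Q1=2.69, Q3=0.54; dissipated=0.129
Total dissipated: 4.573 μJ

Answer: 4.57 μJ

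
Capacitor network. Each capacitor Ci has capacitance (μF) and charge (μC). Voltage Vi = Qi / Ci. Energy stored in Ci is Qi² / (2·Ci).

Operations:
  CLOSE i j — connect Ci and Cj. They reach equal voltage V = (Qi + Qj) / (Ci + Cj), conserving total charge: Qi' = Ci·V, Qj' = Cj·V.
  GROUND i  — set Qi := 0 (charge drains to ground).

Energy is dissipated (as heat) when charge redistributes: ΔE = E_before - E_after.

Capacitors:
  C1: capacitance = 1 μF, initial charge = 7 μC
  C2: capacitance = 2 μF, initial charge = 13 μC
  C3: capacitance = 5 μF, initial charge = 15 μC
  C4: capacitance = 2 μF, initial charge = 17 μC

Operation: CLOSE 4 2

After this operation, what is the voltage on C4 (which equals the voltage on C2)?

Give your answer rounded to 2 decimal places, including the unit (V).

Initial: C1(1μF, Q=7μC, V=7.00V), C2(2μF, Q=13μC, V=6.50V), C3(5μF, Q=15μC, V=3.00V), C4(2μF, Q=17μC, V=8.50V)
Op 1: CLOSE 4-2: Q_total=30.00, C_total=4.00, V=7.50; Q4=15.00, Q2=15.00; dissipated=2.000

Answer: 7.50 V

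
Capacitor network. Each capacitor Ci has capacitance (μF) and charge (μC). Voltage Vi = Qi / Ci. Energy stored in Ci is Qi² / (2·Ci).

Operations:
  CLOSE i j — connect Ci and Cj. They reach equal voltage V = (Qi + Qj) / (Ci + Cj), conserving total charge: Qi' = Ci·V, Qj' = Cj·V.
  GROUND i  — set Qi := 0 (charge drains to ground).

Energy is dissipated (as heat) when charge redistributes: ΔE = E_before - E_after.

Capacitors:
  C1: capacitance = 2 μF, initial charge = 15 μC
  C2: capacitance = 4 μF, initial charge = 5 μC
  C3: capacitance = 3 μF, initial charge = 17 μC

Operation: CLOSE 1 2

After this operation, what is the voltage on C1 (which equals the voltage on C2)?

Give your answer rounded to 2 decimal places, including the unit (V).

Initial: C1(2μF, Q=15μC, V=7.50V), C2(4μF, Q=5μC, V=1.25V), C3(3μF, Q=17μC, V=5.67V)
Op 1: CLOSE 1-2: Q_total=20.00, C_total=6.00, V=3.33; Q1=6.67, Q2=13.33; dissipated=26.042

Answer: 3.33 V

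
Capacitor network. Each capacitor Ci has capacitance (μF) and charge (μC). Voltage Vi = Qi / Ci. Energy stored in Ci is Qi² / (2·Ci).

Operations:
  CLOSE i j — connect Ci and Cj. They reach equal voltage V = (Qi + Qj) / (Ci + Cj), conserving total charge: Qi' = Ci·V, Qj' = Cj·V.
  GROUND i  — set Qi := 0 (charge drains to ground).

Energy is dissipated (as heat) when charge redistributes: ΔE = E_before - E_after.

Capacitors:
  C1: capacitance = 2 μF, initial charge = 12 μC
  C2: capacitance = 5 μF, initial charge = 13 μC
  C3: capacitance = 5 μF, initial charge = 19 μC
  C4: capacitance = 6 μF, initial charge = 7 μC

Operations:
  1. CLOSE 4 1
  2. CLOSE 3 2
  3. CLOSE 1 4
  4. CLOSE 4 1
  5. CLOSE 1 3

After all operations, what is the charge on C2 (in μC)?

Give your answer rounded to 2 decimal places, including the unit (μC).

Answer: 16.00 μC

Derivation:
Initial: C1(2μF, Q=12μC, V=6.00V), C2(5μF, Q=13μC, V=2.60V), C3(5μF, Q=19μC, V=3.80V), C4(6μF, Q=7μC, V=1.17V)
Op 1: CLOSE 4-1: Q_total=19.00, C_total=8.00, V=2.38; Q4=14.25, Q1=4.75; dissipated=17.521
Op 2: CLOSE 3-2: Q_total=32.00, C_total=10.00, V=3.20; Q3=16.00, Q2=16.00; dissipated=1.800
Op 3: CLOSE 1-4: Q_total=19.00, C_total=8.00, V=2.38; Q1=4.75, Q4=14.25; dissipated=0.000
Op 4: CLOSE 4-1: Q_total=19.00, C_total=8.00, V=2.38; Q4=14.25, Q1=4.75; dissipated=0.000
Op 5: CLOSE 1-3: Q_total=20.75, C_total=7.00, V=2.96; Q1=5.93, Q3=14.82; dissipated=0.486
Final charges: Q1=5.93, Q2=16.00, Q3=14.82, Q4=14.25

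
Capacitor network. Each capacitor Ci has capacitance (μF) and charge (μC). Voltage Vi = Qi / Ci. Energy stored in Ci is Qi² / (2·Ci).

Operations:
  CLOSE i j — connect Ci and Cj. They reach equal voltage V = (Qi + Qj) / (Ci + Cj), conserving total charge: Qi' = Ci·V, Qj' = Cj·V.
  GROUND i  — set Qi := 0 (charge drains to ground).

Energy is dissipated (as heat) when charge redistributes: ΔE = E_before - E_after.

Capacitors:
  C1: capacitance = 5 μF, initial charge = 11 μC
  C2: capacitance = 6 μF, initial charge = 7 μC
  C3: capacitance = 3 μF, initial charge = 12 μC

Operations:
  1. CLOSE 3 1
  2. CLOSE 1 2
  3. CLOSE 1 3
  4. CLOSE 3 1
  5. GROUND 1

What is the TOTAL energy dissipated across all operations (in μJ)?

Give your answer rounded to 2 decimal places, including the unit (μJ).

Initial: C1(5μF, Q=11μC, V=2.20V), C2(6μF, Q=7μC, V=1.17V), C3(3μF, Q=12μC, V=4.00V)
Op 1: CLOSE 3-1: Q_total=23.00, C_total=8.00, V=2.88; Q3=8.62, Q1=14.38; dissipated=3.038
Op 2: CLOSE 1-2: Q_total=21.38, C_total=11.00, V=1.94; Q1=9.72, Q2=11.66; dissipated=3.980
Op 3: CLOSE 1-3: Q_total=18.34, C_total=8.00, V=2.29; Q1=11.46, Q3=6.88; dissipated=0.814
Op 4: CLOSE 3-1: Q_total=18.34, C_total=8.00, V=2.29; Q3=6.88, Q1=11.46; dissipated=0.000
Op 5: GROUND 1: Q1=0; energy lost=13.140
Total dissipated: 20.971 μJ

Answer: 20.97 μJ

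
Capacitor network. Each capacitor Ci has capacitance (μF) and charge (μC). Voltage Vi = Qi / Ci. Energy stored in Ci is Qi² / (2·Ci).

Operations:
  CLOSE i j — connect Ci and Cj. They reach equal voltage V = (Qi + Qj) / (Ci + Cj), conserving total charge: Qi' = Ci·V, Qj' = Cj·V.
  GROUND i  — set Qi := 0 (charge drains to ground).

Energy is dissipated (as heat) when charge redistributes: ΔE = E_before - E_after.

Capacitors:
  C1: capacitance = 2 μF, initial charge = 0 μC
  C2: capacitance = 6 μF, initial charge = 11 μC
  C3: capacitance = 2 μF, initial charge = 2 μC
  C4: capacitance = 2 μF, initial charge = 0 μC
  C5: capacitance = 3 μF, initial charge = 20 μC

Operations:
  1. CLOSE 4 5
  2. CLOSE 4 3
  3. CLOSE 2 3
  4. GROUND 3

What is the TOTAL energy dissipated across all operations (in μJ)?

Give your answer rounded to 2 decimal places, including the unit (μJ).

Answer: 35.50 μJ

Derivation:
Initial: C1(2μF, Q=0μC, V=0.00V), C2(6μF, Q=11μC, V=1.83V), C3(2μF, Q=2μC, V=1.00V), C4(2μF, Q=0μC, V=0.00V), C5(3μF, Q=20μC, V=6.67V)
Op 1: CLOSE 4-5: Q_total=20.00, C_total=5.00, V=4.00; Q4=8.00, Q5=12.00; dissipated=26.667
Op 2: CLOSE 4-3: Q_total=10.00, C_total=4.00, V=2.50; Q4=5.00, Q3=5.00; dissipated=4.500
Op 3: CLOSE 2-3: Q_total=16.00, C_total=8.00, V=2.00; Q2=12.00, Q3=4.00; dissipated=0.333
Op 4: GROUND 3: Q3=0; energy lost=4.000
Total dissipated: 35.500 μJ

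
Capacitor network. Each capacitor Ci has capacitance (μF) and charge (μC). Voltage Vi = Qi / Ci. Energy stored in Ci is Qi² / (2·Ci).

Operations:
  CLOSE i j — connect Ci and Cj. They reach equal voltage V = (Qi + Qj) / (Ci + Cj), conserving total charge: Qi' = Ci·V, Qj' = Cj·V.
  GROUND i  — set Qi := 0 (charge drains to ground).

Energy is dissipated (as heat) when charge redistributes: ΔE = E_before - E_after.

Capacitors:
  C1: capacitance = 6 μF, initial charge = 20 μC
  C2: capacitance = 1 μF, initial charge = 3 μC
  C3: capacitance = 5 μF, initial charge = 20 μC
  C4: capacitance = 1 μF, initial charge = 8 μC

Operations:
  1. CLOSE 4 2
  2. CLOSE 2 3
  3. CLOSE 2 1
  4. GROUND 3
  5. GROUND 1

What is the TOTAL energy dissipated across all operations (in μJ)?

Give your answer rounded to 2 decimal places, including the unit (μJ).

Initial: C1(6μF, Q=20μC, V=3.33V), C2(1μF, Q=3μC, V=3.00V), C3(5μF, Q=20μC, V=4.00V), C4(1μF, Q=8μC, V=8.00V)
Op 1: CLOSE 4-2: Q_total=11.00, C_total=2.00, V=5.50; Q4=5.50, Q2=5.50; dissipated=6.250
Op 2: CLOSE 2-3: Q_total=25.50, C_total=6.00, V=4.25; Q2=4.25, Q3=21.25; dissipated=0.938
Op 3: CLOSE 2-1: Q_total=24.25, C_total=7.00, V=3.46; Q2=3.46, Q1=20.79; dissipated=0.360
Op 4: GROUND 3: Q3=0; energy lost=45.156
Op 5: GROUND 1: Q1=0; energy lost=36.004
Total dissipated: 88.708 μJ

Answer: 88.71 μJ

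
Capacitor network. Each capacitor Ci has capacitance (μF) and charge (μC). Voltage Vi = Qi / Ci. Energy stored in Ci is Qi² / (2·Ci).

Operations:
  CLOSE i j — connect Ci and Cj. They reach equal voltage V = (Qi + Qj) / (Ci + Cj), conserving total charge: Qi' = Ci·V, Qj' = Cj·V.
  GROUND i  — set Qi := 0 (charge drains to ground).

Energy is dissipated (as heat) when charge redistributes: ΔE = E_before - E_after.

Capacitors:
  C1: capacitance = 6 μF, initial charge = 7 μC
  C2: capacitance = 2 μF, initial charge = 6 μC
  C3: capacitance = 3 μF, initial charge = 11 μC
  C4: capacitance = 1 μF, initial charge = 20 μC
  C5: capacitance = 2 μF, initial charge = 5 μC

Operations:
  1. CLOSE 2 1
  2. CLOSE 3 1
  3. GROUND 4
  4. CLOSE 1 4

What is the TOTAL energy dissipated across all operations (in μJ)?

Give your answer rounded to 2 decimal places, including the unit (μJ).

Initial: C1(6μF, Q=7μC, V=1.17V), C2(2μF, Q=6μC, V=3.00V), C3(3μF, Q=11μC, V=3.67V), C4(1μF, Q=20μC, V=20.00V), C5(2μF, Q=5μC, V=2.50V)
Op 1: CLOSE 2-1: Q_total=13.00, C_total=8.00, V=1.62; Q2=3.25, Q1=9.75; dissipated=2.521
Op 2: CLOSE 3-1: Q_total=20.75, C_total=9.00, V=2.31; Q3=6.92, Q1=13.83; dissipated=4.168
Op 3: GROUND 4: Q4=0; energy lost=200.000
Op 4: CLOSE 1-4: Q_total=13.83, C_total=7.00, V=1.98; Q1=11.86, Q4=1.98; dissipated=2.278
Total dissipated: 208.967 μJ

Answer: 208.97 μJ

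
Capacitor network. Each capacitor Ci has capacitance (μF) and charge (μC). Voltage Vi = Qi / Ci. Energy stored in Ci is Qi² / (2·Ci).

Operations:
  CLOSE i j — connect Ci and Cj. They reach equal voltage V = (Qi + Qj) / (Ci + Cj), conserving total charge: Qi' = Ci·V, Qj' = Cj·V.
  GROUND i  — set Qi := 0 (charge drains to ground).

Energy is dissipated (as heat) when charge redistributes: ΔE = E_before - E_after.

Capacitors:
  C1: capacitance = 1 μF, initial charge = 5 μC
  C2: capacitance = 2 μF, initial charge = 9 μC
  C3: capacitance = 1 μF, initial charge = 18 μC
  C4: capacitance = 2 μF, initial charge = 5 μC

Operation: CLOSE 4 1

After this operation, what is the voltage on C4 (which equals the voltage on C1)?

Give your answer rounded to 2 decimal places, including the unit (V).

Initial: C1(1μF, Q=5μC, V=5.00V), C2(2μF, Q=9μC, V=4.50V), C3(1μF, Q=18μC, V=18.00V), C4(2μF, Q=5μC, V=2.50V)
Op 1: CLOSE 4-1: Q_total=10.00, C_total=3.00, V=3.33; Q4=6.67, Q1=3.33; dissipated=2.083

Answer: 3.33 V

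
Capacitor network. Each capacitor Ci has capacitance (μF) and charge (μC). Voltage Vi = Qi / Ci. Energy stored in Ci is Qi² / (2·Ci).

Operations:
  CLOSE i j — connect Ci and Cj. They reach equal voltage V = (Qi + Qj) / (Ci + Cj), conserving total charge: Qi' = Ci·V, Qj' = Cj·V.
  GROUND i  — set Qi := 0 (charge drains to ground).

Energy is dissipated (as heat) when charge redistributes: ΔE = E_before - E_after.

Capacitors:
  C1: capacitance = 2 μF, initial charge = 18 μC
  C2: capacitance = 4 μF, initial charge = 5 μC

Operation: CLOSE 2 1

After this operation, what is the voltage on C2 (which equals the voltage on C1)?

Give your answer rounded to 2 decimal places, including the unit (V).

Answer: 3.83 V

Derivation:
Initial: C1(2μF, Q=18μC, V=9.00V), C2(4μF, Q=5μC, V=1.25V)
Op 1: CLOSE 2-1: Q_total=23.00, C_total=6.00, V=3.83; Q2=15.33, Q1=7.67; dissipated=40.042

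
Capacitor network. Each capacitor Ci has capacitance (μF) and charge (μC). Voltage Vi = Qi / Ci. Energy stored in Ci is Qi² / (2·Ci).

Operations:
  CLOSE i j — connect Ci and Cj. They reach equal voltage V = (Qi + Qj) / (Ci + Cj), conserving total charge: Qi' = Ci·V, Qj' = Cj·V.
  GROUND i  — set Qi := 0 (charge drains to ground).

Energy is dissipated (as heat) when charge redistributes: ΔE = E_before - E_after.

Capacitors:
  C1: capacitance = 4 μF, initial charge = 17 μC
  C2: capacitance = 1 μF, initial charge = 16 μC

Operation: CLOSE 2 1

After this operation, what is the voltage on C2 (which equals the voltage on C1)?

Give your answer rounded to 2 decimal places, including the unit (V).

Initial: C1(4μF, Q=17μC, V=4.25V), C2(1μF, Q=16μC, V=16.00V)
Op 1: CLOSE 2-1: Q_total=33.00, C_total=5.00, V=6.60; Q2=6.60, Q1=26.40; dissipated=55.225

Answer: 6.60 V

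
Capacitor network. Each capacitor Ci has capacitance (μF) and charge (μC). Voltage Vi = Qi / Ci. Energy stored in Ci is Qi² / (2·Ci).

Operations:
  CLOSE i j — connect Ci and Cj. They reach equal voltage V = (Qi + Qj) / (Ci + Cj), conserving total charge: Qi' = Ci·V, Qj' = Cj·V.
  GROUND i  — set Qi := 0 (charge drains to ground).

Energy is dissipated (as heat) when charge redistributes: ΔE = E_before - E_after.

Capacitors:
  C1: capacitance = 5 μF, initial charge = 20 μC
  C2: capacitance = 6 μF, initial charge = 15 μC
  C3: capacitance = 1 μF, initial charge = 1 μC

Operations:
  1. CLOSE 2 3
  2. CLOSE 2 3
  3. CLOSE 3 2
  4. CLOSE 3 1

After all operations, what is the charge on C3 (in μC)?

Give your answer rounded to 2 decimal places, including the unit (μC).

Answer: 3.71 μC

Derivation:
Initial: C1(5μF, Q=20μC, V=4.00V), C2(6μF, Q=15μC, V=2.50V), C3(1μF, Q=1μC, V=1.00V)
Op 1: CLOSE 2-3: Q_total=16.00, C_total=7.00, V=2.29; Q2=13.71, Q3=2.29; dissipated=0.964
Op 2: CLOSE 2-3: Q_total=16.00, C_total=7.00, V=2.29; Q2=13.71, Q3=2.29; dissipated=0.000
Op 3: CLOSE 3-2: Q_total=16.00, C_total=7.00, V=2.29; Q3=2.29, Q2=13.71; dissipated=0.000
Op 4: CLOSE 3-1: Q_total=22.29, C_total=6.00, V=3.71; Q3=3.71, Q1=18.57; dissipated=1.224
Final charges: Q1=18.57, Q2=13.71, Q3=3.71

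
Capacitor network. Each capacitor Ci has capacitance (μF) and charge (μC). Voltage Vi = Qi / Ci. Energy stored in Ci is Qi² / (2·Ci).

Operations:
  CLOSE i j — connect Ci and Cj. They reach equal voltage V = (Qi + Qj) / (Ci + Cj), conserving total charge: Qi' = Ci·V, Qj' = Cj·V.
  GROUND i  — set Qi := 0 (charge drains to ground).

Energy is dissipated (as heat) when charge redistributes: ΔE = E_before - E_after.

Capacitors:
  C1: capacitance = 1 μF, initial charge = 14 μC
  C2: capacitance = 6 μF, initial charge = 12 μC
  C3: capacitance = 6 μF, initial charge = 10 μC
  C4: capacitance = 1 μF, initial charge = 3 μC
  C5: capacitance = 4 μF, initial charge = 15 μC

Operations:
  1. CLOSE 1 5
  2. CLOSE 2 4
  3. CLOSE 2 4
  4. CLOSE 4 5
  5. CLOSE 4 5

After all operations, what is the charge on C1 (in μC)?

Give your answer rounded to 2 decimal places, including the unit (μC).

Answer: 5.80 μC

Derivation:
Initial: C1(1μF, Q=14μC, V=14.00V), C2(6μF, Q=12μC, V=2.00V), C3(6μF, Q=10μC, V=1.67V), C4(1μF, Q=3μC, V=3.00V), C5(4μF, Q=15μC, V=3.75V)
Op 1: CLOSE 1-5: Q_total=29.00, C_total=5.00, V=5.80; Q1=5.80, Q5=23.20; dissipated=42.025
Op 2: CLOSE 2-4: Q_total=15.00, C_total=7.00, V=2.14; Q2=12.86, Q4=2.14; dissipated=0.429
Op 3: CLOSE 2-4: Q_total=15.00, C_total=7.00, V=2.14; Q2=12.86, Q4=2.14; dissipated=0.000
Op 4: CLOSE 4-5: Q_total=25.34, C_total=5.00, V=5.07; Q4=5.07, Q5=20.27; dissipated=5.350
Op 5: CLOSE 4-5: Q_total=25.34, C_total=5.00, V=5.07; Q4=5.07, Q5=20.27; dissipated=0.000
Final charges: Q1=5.80, Q2=12.86, Q3=10.00, Q4=5.07, Q5=20.27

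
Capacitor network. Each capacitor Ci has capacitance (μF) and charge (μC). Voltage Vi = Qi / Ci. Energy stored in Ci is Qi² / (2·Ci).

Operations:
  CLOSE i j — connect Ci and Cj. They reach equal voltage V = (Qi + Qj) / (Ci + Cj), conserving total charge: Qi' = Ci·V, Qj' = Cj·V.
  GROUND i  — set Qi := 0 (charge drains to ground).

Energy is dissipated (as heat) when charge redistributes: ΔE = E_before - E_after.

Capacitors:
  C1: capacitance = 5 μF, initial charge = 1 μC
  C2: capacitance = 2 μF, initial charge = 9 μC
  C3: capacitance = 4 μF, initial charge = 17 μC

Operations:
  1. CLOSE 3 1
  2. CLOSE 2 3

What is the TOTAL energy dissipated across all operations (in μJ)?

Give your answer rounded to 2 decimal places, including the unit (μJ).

Initial: C1(5μF, Q=1μC, V=0.20V), C2(2μF, Q=9μC, V=4.50V), C3(4μF, Q=17μC, V=4.25V)
Op 1: CLOSE 3-1: Q_total=18.00, C_total=9.00, V=2.00; Q3=8.00, Q1=10.00; dissipated=18.225
Op 2: CLOSE 2-3: Q_total=17.00, C_total=6.00, V=2.83; Q2=5.67, Q3=11.33; dissipated=4.167
Total dissipated: 22.392 μJ

Answer: 22.39 μJ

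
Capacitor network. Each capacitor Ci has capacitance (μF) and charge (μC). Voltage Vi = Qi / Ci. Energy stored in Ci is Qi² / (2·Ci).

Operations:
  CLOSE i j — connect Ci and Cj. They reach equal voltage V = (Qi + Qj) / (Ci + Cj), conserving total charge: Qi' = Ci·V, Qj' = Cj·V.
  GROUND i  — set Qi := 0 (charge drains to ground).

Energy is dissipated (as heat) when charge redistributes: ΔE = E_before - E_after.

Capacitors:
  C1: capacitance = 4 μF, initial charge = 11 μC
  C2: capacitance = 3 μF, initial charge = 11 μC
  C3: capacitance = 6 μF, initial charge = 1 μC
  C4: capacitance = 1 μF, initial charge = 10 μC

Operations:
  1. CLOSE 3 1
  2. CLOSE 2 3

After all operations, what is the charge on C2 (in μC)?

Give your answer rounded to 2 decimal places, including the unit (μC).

Answer: 6.07 μC

Derivation:
Initial: C1(4μF, Q=11μC, V=2.75V), C2(3μF, Q=11μC, V=3.67V), C3(6μF, Q=1μC, V=0.17V), C4(1μF, Q=10μC, V=10.00V)
Op 1: CLOSE 3-1: Q_total=12.00, C_total=10.00, V=1.20; Q3=7.20, Q1=4.80; dissipated=8.008
Op 2: CLOSE 2-3: Q_total=18.20, C_total=9.00, V=2.02; Q2=6.07, Q3=12.13; dissipated=6.084
Final charges: Q1=4.80, Q2=6.07, Q3=12.13, Q4=10.00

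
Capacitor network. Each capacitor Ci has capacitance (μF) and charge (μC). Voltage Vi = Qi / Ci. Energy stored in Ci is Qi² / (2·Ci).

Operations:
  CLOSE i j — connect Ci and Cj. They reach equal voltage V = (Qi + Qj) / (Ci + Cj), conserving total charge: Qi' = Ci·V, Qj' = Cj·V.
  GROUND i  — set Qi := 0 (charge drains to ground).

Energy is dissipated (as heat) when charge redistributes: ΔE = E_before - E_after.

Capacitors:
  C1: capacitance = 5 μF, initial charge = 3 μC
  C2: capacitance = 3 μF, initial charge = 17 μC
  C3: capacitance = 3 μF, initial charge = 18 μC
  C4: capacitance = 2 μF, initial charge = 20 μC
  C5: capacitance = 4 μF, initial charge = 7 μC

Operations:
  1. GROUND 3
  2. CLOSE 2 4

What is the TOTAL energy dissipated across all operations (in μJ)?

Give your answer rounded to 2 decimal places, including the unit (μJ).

Answer: 65.27 μJ

Derivation:
Initial: C1(5μF, Q=3μC, V=0.60V), C2(3μF, Q=17μC, V=5.67V), C3(3μF, Q=18μC, V=6.00V), C4(2μF, Q=20μC, V=10.00V), C5(4μF, Q=7μC, V=1.75V)
Op 1: GROUND 3: Q3=0; energy lost=54.000
Op 2: CLOSE 2-4: Q_total=37.00, C_total=5.00, V=7.40; Q2=22.20, Q4=14.80; dissipated=11.267
Total dissipated: 65.267 μJ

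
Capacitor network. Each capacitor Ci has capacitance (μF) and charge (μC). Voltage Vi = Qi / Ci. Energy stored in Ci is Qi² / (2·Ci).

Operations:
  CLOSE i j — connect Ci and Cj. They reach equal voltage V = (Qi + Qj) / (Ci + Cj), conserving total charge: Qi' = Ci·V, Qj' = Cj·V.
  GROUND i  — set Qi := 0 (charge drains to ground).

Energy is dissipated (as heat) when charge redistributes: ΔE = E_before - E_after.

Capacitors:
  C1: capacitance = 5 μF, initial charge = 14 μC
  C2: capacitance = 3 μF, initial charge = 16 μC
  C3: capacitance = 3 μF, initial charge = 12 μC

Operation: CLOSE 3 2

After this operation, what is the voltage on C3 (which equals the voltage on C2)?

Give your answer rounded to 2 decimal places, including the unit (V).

Initial: C1(5μF, Q=14μC, V=2.80V), C2(3μF, Q=16μC, V=5.33V), C3(3μF, Q=12μC, V=4.00V)
Op 1: CLOSE 3-2: Q_total=28.00, C_total=6.00, V=4.67; Q3=14.00, Q2=14.00; dissipated=1.333

Answer: 4.67 V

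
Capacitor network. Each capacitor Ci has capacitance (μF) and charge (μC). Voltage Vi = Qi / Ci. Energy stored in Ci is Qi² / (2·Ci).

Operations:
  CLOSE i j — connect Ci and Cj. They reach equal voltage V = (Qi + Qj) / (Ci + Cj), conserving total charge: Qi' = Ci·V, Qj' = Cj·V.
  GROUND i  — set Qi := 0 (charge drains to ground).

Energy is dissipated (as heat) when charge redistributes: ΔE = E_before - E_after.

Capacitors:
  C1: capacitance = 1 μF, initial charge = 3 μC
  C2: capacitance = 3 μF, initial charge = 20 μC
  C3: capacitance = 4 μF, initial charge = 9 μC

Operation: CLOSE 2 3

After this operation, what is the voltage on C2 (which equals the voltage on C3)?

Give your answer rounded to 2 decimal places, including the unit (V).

Initial: C1(1μF, Q=3μC, V=3.00V), C2(3μF, Q=20μC, V=6.67V), C3(4μF, Q=9μC, V=2.25V)
Op 1: CLOSE 2-3: Q_total=29.00, C_total=7.00, V=4.14; Q2=12.43, Q3=16.57; dissipated=16.720

Answer: 4.14 V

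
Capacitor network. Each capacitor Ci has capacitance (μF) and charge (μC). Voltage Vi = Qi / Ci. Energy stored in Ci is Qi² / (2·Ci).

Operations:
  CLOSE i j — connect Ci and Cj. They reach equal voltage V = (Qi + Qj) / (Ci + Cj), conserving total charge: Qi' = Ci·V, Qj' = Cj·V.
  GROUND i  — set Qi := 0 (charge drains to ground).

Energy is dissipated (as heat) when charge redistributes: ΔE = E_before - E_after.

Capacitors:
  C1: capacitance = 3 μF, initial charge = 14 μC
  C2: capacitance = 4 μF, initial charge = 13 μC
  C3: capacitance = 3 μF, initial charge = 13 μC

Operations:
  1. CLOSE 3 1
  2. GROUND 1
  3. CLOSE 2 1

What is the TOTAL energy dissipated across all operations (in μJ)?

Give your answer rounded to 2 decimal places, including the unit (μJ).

Answer: 39.51 μJ

Derivation:
Initial: C1(3μF, Q=14μC, V=4.67V), C2(4μF, Q=13μC, V=3.25V), C3(3μF, Q=13μC, V=4.33V)
Op 1: CLOSE 3-1: Q_total=27.00, C_total=6.00, V=4.50; Q3=13.50, Q1=13.50; dissipated=0.083
Op 2: GROUND 1: Q1=0; energy lost=30.375
Op 3: CLOSE 2-1: Q_total=13.00, C_total=7.00, V=1.86; Q2=7.43, Q1=5.57; dissipated=9.054
Total dissipated: 39.512 μJ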